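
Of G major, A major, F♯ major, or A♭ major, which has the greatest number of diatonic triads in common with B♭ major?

Triads of B♭ major: B♭ major (I), C minor (ii), D minor (iii), E♭ major (IV), F major (V), G minor (vi), A diminished (vii°).
G major shares 0: none.
A major shares 0: none.
F♯ major shares 0: none.
A♭ major shares 2: Cm, E♭.
The most common triads (2) are shared with A♭ major.

A♭ major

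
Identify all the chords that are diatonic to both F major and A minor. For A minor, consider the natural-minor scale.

Triads in F major: F major (I), G minor (ii), A minor (iii), Bb major (IV), C major (V), D minor (vi), E diminished (vii°).
Triads in A minor (natural minor): A minor (i), B diminished (ii°), C major (III), D minor (iv), E minor (v), F major (VI), G major (VII).
Shared triads with their functions: F major (I in F major, VI in A minor); A minor (iii in F major, i in A minor); C major (V in F major, III in A minor); D minor (vi in F major, iv in A minor).

F, Am, C, Dm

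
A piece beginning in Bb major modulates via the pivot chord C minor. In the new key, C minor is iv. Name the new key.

G minor

The numeral iv denotes a minor triad on scale degree 4. With C on degree 4, the tonic of the new key is G.
Degree 4 carries a minor triad in minor keys, so the destination is G minor.
Check: the diatonic triads of G minor (natural minor) are Gm (i), Adim (ii°), Bb (III), Cm (iv), Dm (v), Eb (VI), F (VII) — C minor is indeed iv.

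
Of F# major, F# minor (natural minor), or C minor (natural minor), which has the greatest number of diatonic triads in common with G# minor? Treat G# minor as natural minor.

F# major

Triads of G# minor (natural minor): G#m (i), A#dim (ii°), B (III), C#m (iv), D#m (v), E (VI), F# (VII).
F# major shares 4: G#m, B, D#m, F#.
F# minor (natural minor) shares 2: C#m, E.
C minor (natural minor) shares 0: none.
The most common triads (4) are shared with F# major.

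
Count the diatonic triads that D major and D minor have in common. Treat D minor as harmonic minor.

2

Diatonic triads of D major: D (I), Em (ii), F#m (iii), G (IV), A (V), Bm (vi), C#dim (vii°).
Diatonic triads of D minor (harmonic minor): Dm (i), Edim (ii°), Faug (III+), Gm (iv), A (V), Bb (VI), C#dim (vii°).
Matching root and quality in both lists: A, C#dim.
That gives 2 common triads.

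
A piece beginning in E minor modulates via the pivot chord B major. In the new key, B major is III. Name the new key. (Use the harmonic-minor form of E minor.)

G♯ minor

The numeral III denotes a major triad on scale degree 3. With B on degree 3, the tonic of the new key is G♯.
Degree 3 carries a major triad in natural-minor keys, so the destination is G♯ minor.
Check: the diatonic triads of G♯ minor (natural minor) are G♯m (i), A♯dim (ii°), B (III), C♯m (iv), D♯m (v), E (VI), F♯ (VII) — B major is indeed III.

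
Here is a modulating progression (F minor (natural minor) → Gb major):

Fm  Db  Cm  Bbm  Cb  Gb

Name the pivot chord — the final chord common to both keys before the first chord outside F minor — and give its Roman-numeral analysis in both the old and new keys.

Chords diatonic to F minor: Fm, Gdim, Ab, Bbm, Cm, Db, Eb.
Reading the progression, the first chord not in that set is Cb, so the modulation leaves F minor there.
The chord immediately before Cb is Bbm, which is diatonic to both keys: iv in F minor and iii in Gb major.

Bbm — iv in F minor, iii in Gb major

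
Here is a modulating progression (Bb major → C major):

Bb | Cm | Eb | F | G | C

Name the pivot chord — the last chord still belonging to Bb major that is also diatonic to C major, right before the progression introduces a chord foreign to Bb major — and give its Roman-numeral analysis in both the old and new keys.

F — V in Bb major, IV in C major

Chords diatonic to Bb major: Bb, Cm, Dm, Eb, F, Gm, Adim.
Reading the progression, the first chord not in that set is G, so the modulation leaves Bb major there.
The chord immediately before G is F, which is diatonic to both keys: V in Bb major and IV in C major.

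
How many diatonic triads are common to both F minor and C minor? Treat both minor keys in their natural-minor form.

4

Diatonic triads of F minor (natural minor): Fm (i), Gdim (ii°), A♭ (III), B♭m (iv), Cm (v), D♭ (VI), E♭ (VII).
Diatonic triads of C minor (natural minor): Cm (i), Ddim (ii°), E♭ (III), Fm (iv), Gm (v), A♭ (VI), B♭ (VII).
Matching root and quality in both lists: Fm, A♭, Cm, E♭.
That gives 4 common triads.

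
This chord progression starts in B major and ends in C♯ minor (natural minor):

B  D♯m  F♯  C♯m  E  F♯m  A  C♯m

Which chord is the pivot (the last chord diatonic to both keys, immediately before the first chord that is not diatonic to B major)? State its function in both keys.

E — IV in B major, III in C♯ minor

Chords diatonic to B major: B, C♯m, D♯m, E, F♯, G♯m, A♯dim.
Reading the progression, the first chord not in that set is F♯m, so the modulation leaves B major there.
The chord immediately before F♯m is E, which is diatonic to both keys: IV in B major and III in C♯ minor.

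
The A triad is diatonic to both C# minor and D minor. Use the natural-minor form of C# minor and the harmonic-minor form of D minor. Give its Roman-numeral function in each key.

VI in C# minor; V in D minor

The scale of C# minor (natural minor) is C# D# E F# G# A B; A is degree 6, and the triad built there (A-C#-E) is major, so it is VI.
The scale of D minor (harmonic minor) is D E F G A Bb C#; A is degree 5, and the triad built there (A-C#-E) is major, so it is V.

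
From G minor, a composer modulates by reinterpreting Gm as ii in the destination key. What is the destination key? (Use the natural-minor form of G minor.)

The numeral ii denotes a minor triad on scale degree 2. With G on degree 2, the tonic of the new key is F.
Degree 2 carries a minor triad in major keys, so the destination is F major.
Check: the diatonic triads of F major are F (I), Gm (ii), Am (iii), Bb (IV), C (V), Dm (vi), Edim (vii°) — Gm is indeed ii.

F major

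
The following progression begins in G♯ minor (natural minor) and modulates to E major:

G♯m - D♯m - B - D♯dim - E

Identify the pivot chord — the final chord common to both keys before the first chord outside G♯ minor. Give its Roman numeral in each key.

B — III in G♯ minor, V in E major

Chords diatonic to G♯ minor: G♯m, A♯dim, B, C♯m, D♯m, E, F♯.
Reading the progression, the first chord not in that set is D♯dim, so the modulation leaves G♯ minor there.
The chord immediately before D♯dim is B, which is diatonic to both keys: III in G♯ minor and V in E major.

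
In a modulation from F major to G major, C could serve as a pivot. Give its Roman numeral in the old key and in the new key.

V in F major; IV in G major

The scale of F major is F G A B♭ C D E; C is degree 5, and the triad built there (C-E-G) is major, so it is V.
The scale of G major is G A B C D E F♯; C is degree 4, and the triad built there (C-E-G) is major, so it is IV.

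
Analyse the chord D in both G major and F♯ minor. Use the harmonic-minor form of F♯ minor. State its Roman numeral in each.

V in G major; VI in F♯ minor

The scale of G major is G A B C D E F♯; D is degree 5, and the triad built there (D-F♯-A) is major, so it is V.
The scale of F♯ minor (harmonic minor) is F♯ G♯ A B C♯ D E♯; D is degree 6, and the triad built there (D-F♯-A) is major, so it is VI.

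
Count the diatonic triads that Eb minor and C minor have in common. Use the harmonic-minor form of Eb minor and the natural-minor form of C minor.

2

Diatonic triads of Eb minor (harmonic minor): Ebm (i), Fdim (ii°), Gbaug (III+), Abm (iv), Bb (V), Cb (VI), Ddim (vii°).
Diatonic triads of C minor (natural minor): Cm (i), Ddim (ii°), Eb (III), Fm (iv), Gm (v), Ab (VI), Bb (VII).
Matching root and quality in both lists: Bb, Ddim.
That gives 2 common triads.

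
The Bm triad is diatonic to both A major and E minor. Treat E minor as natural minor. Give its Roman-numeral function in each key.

ii in A major; v in E minor

The scale of A major is A B C# D E F# G#; B is degree 2, and the triad built there (B-D-F#) is minor, so it is ii.
The scale of E minor (natural minor) is E F# G A B C D; B is degree 5, and the triad built there (B-D-F#) is minor, so it is v.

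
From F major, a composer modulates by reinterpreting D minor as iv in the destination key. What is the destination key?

A minor

The numeral iv denotes a minor triad on scale degree 4. With D on degree 4, the tonic of the new key is A.
Degree 4 carries a minor triad in minor keys, so the destination is A minor.
Check: the diatonic triads of A minor (natural minor) are Am (i), Bdim (ii°), C (III), Dm (iv), Em (v), F (VI), G (VII) — D minor is indeed iv.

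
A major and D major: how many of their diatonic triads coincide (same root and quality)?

4

Diatonic triads of A major: A major (I), B minor (ii), C# minor (iii), D major (IV), E major (V), F# minor (vi), G# diminished (vii°).
Diatonic triads of D major: D major (I), E minor (ii), F# minor (iii), G major (IV), A major (V), B minor (vi), C# diminished (vii°).
Matching root and quality in both lists: A major, B minor, D major, F# minor.
That gives 4 common triads.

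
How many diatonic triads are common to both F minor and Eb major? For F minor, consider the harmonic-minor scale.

1

Diatonic triads of F minor (harmonic minor): F minor (i), G diminished (ii°), Ab augmented (III+), Bb minor (iv), C major (V), Db major (VI), E diminished (vii°).
Diatonic triads of Eb major: Eb major (I), F minor (ii), G minor (iii), Ab major (IV), Bb major (V), C minor (vi), D diminished (vii°).
Matching root and quality in both lists: F minor.
That gives 1 common triad.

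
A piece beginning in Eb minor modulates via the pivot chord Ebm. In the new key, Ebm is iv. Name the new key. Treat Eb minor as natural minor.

The numeral iv denotes a minor triad on scale degree 4. With Eb on degree 4, the tonic of the new key is Bb.
Degree 4 carries a minor triad in minor keys, so the destination is Bb minor.
Check: the diatonic triads of Bb minor (natural minor) are Bbm (i), Cdim (ii°), Db (III), Ebm (iv), Fm (v), Gb (VI), Ab (VII) — Ebm is indeed iv.

Bb minor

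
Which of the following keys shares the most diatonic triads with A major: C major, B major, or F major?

Triads of A major: A (I), Bm (ii), C#m (iii), D (IV), E (V), F#m (vi), G#dim (vii°).
C major shares 0: none.
B major shares 2: C#m, E.
F major shares 0: none.
The most common triads (2) are shared with B major.

B major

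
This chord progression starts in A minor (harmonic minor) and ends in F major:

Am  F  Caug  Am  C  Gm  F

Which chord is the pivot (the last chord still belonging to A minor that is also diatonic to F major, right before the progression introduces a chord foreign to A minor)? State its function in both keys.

Am — i in A minor, iii in F major

Chords diatonic to A minor: Am, Bdim, Caug, Dm, E, F, G♯dim.
Reading the progression, the first chord not in that set is C, so the modulation leaves A minor there.
The chord immediately before C is Am, which is diatonic to both keys: i in A minor and iii in F major.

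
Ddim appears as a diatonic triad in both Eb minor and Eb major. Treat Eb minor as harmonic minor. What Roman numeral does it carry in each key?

The scale of Eb minor (harmonic minor) is Eb F Gb Ab Bb Cb D; D is degree 7, and the triad built there (D-F-Ab) is diminished, so it is vii°.
The scale of Eb major is Eb F G Ab Bb C D; D is degree 7, and the triad built there (D-F-Ab) is diminished, so it is vii°.

vii° in Eb minor; vii° in Eb major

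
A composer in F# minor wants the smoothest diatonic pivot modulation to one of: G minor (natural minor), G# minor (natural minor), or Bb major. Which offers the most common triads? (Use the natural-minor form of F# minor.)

G# minor

Triads of F# minor (natural minor): F# minor (i), G# diminished (ii°), A major (III), B minor (iv), C# minor (v), D major (VI), E major (VII).
G minor (natural minor) shares 0: none.
G# minor (natural minor) shares 2: C#m, E.
Bb major shares 0: none.
The most common triads (2) are shared with G# minor.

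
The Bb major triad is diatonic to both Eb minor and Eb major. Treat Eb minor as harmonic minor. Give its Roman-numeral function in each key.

V in Eb minor; V in Eb major

The scale of Eb minor (harmonic minor) is Eb F Gb Ab Bb Cb D; Bb is degree 5, and the triad built there (Bb-D-F) is major, so it is V.
The scale of Eb major is Eb F G Ab Bb C D; Bb is degree 5, and the triad built there (Bb-D-F) is major, so it is V.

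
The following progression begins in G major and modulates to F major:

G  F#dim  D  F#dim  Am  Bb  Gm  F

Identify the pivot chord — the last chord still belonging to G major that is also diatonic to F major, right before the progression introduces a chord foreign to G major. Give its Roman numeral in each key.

Am — ii in G major, iii in F major

Chords diatonic to G major: G, Am, Bm, C, D, Em, F#dim.
Reading the progression, the first chord not in that set is Bb, so the modulation leaves G major there.
The chord immediately before Bb is Am, which is diatonic to both keys: ii in G major and iii in F major.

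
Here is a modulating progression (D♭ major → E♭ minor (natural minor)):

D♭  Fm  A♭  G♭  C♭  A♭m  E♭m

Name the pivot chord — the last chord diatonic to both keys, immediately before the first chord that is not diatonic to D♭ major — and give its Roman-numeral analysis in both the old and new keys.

Chords diatonic to D♭ major: D♭, E♭m, Fm, G♭, A♭, B♭m, Cdim.
Reading the progression, the first chord not in that set is C♭, so the modulation leaves D♭ major there.
The chord immediately before C♭ is G♭, which is diatonic to both keys: IV in D♭ major and III in E♭ minor.

G♭ — IV in D♭ major, III in E♭ minor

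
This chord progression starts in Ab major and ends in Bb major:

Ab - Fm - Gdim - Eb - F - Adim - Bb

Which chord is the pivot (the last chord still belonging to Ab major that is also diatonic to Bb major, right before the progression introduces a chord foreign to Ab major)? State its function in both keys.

Chords diatonic to Ab major: Ab, Bbm, Cm, Db, Eb, Fm, Gdim.
Reading the progression, the first chord not in that set is F, so the modulation leaves Ab major there.
The chord immediately before F is Eb, which is diatonic to both keys: V in Ab major and IV in Bb major.

Eb — V in Ab major, IV in Bb major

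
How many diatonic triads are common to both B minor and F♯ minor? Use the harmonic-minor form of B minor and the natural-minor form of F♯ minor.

Diatonic triads of B minor (harmonic minor): B minor (i), C♯ diminished (ii°), D augmented (III+), E minor (iv), F♯ major (V), G major (VI), A♯ diminished (vii°).
Diatonic triads of F♯ minor (natural minor): F♯ minor (i), G♯ diminished (ii°), A major (III), B minor (iv), C♯ minor (v), D major (VI), E major (VII).
Matching root and quality in both lists: B minor.
That gives 1 common triad.

1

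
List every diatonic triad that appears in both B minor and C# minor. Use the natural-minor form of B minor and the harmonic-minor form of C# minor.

Triads in B minor (natural minor): B minor (i), C# diminished (ii°), D major (III), E minor (iv), F# minor (v), G major (VI), A major (VII).
Triads in C# minor (harmonic minor): C# minor (i), D# diminished (ii°), E augmented (III+), F# minor (iv), G# major (V), A major (VI), B# diminished (vii°).
Shared triads with their functions: F# minor (v in B minor, iv in C# minor); A major (VII in B minor, VI in C# minor).

F#m, A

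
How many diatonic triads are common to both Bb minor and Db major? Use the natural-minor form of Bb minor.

7

Diatonic triads of Bb minor (natural minor): Bbm (i), Cdim (ii°), Db (III), Ebm (iv), Fm (v), Gb (VI), Ab (VII).
Diatonic triads of Db major: Db (I), Ebm (ii), Fm (iii), Gb (IV), Ab (V), Bbm (vi), Cdim (vii°).
Matching root and quality in both lists: Bbm, Cdim, Db, Ebm, Fm, Gb, Ab.
That gives 7 common triads.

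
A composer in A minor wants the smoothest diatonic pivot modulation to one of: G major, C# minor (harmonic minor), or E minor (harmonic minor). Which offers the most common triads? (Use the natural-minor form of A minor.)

G major

Triads of A minor (natural minor): Am (i), Bdim (ii°), C (III), Dm (iv), Em (v), F (VI), G (VII).
G major shares 4: Am, C, Em, G.
C# minor (harmonic minor) shares 0: none.
E minor (harmonic minor) shares 3: Am, C, Em.
The most common triads (4) are shared with G major.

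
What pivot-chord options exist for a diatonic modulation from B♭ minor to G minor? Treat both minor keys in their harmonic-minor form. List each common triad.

Adim

Triads in B♭ minor (harmonic minor): B♭ minor (i), C diminished (ii°), D♭ augmented (III+), E♭ minor (iv), F major (V), G♭ major (VI), A diminished (vii°).
Triads in G minor (harmonic minor): G minor (i), A diminished (ii°), B♭ augmented (III+), C minor (iv), D major (V), E♭ major (VI), F♯ diminished (vii°).
Shared triads with their functions: A diminished (vii° in B♭ minor, ii° in G minor).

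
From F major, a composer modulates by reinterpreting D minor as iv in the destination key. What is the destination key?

A minor

The numeral iv denotes a minor triad on scale degree 4. With D on degree 4, the tonic of the new key is A.
Degree 4 carries a minor triad in minor keys, so the destination is A minor.
Check: the diatonic triads of A minor (natural minor) are Am (i), Bdim (ii°), C (III), Dm (iv), Em (v), F (VI), G (VII) — D minor is indeed iv.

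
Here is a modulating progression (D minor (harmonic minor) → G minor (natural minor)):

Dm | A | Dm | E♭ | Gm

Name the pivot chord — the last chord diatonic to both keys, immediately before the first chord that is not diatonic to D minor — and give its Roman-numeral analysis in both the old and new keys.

Chords diatonic to D minor: Dm, Edim, Faug, Gm, A, B♭, C♯dim.
Reading the progression, the first chord not in that set is E♭, so the modulation leaves D minor there.
The chord immediately before E♭ is Dm, which is diatonic to both keys: i in D minor and v in G minor.

Dm — i in D minor, v in G minor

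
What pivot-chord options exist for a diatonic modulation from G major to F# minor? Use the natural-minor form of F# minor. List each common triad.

Triads in G major: G (I), Am (ii), Bm (iii), C (IV), D (V), Em (vi), F#dim (vii°).
Triads in F# minor (natural minor): F#m (i), G#dim (ii°), A (III), Bm (iv), C#m (v), D (VI), E (VII).
Shared triads with their functions: Bm (iii in G major, iv in F# minor); D (V in G major, VI in F# minor).

Bm, D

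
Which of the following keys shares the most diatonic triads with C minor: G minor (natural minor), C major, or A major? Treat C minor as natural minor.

Triads of C minor (natural minor): Cm (i), Ddim (ii°), Eb (III), Fm (iv), Gm (v), Ab (VI), Bb (VII).
G minor (natural minor) shares 4: Cm, Eb, Gm, Bb.
C major shares 0: none.
A major shares 0: none.
The most common triads (4) are shared with G minor.

G minor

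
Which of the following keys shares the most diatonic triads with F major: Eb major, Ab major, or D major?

Eb major

Triads of F major: F (I), Gm (ii), Am (iii), Bb (IV), C (V), Dm (vi), Edim (vii°).
Eb major shares 2: Gm, Bb.
Ab major shares 0: none.
D major shares 0: none.
The most common triads (2) are shared with Eb major.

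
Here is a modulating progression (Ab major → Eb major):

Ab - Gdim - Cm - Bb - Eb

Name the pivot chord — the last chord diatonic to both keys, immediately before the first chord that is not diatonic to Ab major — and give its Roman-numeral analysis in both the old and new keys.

Chords diatonic to Ab major: Ab, Bbm, Cm, Db, Eb, Fm, Gdim.
Reading the progression, the first chord not in that set is Bb, so the modulation leaves Ab major there.
The chord immediately before Bb is Cm, which is diatonic to both keys: iii in Ab major and vi in Eb major.

Cm — iii in Ab major, vi in Eb major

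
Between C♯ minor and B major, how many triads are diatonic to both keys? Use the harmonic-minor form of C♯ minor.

Diatonic triads of C♯ minor (harmonic minor): C♯ minor (i), D♯ diminished (ii°), E augmented (III+), F♯ minor (iv), G♯ major (V), A major (VI), B♯ diminished (vii°).
Diatonic triads of B major: B major (I), C♯ minor (ii), D♯ minor (iii), E major (IV), F♯ major (V), G♯ minor (vi), A♯ diminished (vii°).
Matching root and quality in both lists: C♯ minor.
That gives 1 common triad.

1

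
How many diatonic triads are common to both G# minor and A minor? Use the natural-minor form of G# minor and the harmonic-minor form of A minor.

Diatonic triads of G# minor (natural minor): G#m (i), A#dim (ii°), B (III), C#m (iv), D#m (v), E (VI), F# (VII).
Diatonic triads of A minor (harmonic minor): Am (i), Bdim (ii°), Caug (III+), Dm (iv), E (V), F (VI), G#dim (vii°).
Matching root and quality in both lists: E.
That gives 1 common triad.

1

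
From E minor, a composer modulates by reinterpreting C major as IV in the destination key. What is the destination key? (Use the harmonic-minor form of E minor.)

G major

The numeral IV denotes a major triad on scale degree 4. With C on degree 4, the tonic of the new key is G.
Degree 4 carries a major triad in major keys, so the destination is G major.
Check: the diatonic triads of G major are G (I), Am (ii), Bm (iii), C (IV), D (V), Em (vi), F#dim (vii°) — C major is indeed IV.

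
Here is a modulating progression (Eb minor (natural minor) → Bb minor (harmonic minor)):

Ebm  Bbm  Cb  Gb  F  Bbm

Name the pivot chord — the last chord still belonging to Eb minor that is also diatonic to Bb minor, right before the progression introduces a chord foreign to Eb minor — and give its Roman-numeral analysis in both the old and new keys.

Gb — III in Eb minor, VI in Bb minor

Chords diatonic to Eb minor: Ebm, Fdim, Gb, Abm, Bbm, Cb, Db.
Reading the progression, the first chord not in that set is F, so the modulation leaves Eb minor there.
The chord immediately before F is Gb, which is diatonic to both keys: III in Eb minor and VI in Bb minor.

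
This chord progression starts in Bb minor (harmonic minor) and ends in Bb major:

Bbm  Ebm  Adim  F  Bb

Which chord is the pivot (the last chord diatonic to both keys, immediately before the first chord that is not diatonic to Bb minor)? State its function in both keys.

Chords diatonic to Bb minor: Bbm, Cdim, Dbaug, Ebm, F, Gb, Adim.
Reading the progression, the first chord not in that set is Bb, so the modulation leaves Bb minor there.
The chord immediately before Bb is F, which is diatonic to both keys: V in Bb minor and V in Bb major.

F — V in Bb minor, V in Bb major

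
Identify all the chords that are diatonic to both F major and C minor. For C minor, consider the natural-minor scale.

Triads in F major: F major (I), G minor (ii), A minor (iii), B♭ major (IV), C major (V), D minor (vi), E diminished (vii°).
Triads in C minor (natural minor): C minor (i), D diminished (ii°), E♭ major (III), F minor (iv), G minor (v), A♭ major (VI), B♭ major (VII).
Shared triads with their functions: G minor (ii in F major, v in C minor); B♭ major (IV in F major, VII in C minor).

Gm, B♭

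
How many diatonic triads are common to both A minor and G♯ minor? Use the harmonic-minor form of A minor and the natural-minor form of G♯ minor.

Diatonic triads of A minor (harmonic minor): A minor (i), B diminished (ii°), C augmented (III+), D minor (iv), E major (V), F major (VI), G♯ diminished (vii°).
Diatonic triads of G♯ minor (natural minor): G♯ minor (i), A♯ diminished (ii°), B major (III), C♯ minor (iv), D♯ minor (v), E major (VI), F♯ major (VII).
Matching root and quality in both lists: E major.
That gives 1 common triad.

1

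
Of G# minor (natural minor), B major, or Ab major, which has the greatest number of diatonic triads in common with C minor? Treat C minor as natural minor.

Ab major

Triads of C minor (natural minor): Cm (i), Ddim (ii°), Eb (III), Fm (iv), Gm (v), Ab (VI), Bb (VII).
G# minor (natural minor) shares 0: none.
B major shares 0: none.
Ab major shares 4: Cm, Eb, Fm, Ab.
The most common triads (4) are shared with Ab major.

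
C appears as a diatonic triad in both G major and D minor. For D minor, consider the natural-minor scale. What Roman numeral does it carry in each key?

The scale of G major is G A B C D E F♯; C is degree 4, and the triad built there (C-E-G) is major, so it is IV.
The scale of D minor (natural minor) is D E F G A B♭ C; C is degree 7, and the triad built there (C-E-G) is major, so it is VII.

IV in G major; VII in D minor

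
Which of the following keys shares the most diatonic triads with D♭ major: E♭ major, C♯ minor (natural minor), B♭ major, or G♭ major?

G♭ major

Triads of D♭ major: D♭ major (I), E♭ minor (ii), F minor (iii), G♭ major (IV), A♭ major (V), B♭ minor (vi), C diminished (vii°).
E♭ major shares 2: Fm, A♭.
C♯ minor (natural minor) shares 0: none.
B♭ major shares 0: none.
G♭ major shares 4: D♭, E♭m, G♭, B♭m.
The most common triads (4) are shared with G♭ major.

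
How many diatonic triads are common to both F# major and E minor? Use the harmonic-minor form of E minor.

1

Diatonic triads of F# major: F# major (I), G# minor (ii), A# minor (iii), B major (IV), C# major (V), D# minor (vi), E# diminished (vii°).
Diatonic triads of E minor (harmonic minor): E minor (i), F# diminished (ii°), G augmented (III+), A minor (iv), B major (V), C major (VI), D# diminished (vii°).
Matching root and quality in both lists: B major.
That gives 1 common triad.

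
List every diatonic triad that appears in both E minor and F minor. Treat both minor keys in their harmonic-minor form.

Triads in E minor (harmonic minor): Em (i), F#dim (ii°), Gaug (III+), Am (iv), B (V), C (VI), D#dim (vii°).
Triads in F minor (harmonic minor): Fm (i), Gdim (ii°), Abaug (III+), Bbm (iv), C (V), Db (VI), Edim (vii°).
Shared triads with their functions: C (VI in E minor, V in F minor).

C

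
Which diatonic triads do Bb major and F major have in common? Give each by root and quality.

Bb, Dm, F, Gm

Triads in Bb major: Bb (I), Cm (ii), Dm (iii), Eb (IV), F (V), Gm (vi), Adim (vii°).
Triads in F major: F (I), Gm (ii), Am (iii), Bb (IV), C (V), Dm (vi), Edim (vii°).
Shared triads with their functions: Bb (I in Bb major, IV in F major); Dm (iii in Bb major, vi in F major); F (V in Bb major, I in F major); Gm (vi in Bb major, ii in F major).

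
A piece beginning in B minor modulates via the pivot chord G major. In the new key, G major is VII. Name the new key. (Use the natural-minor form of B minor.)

The numeral VII denotes a major triad on scale degree 7. With G on degree 7, the tonic of the new key is A.
Degree 7 carries a major triad in natural-minor keys, so the destination is A minor.
Check: the diatonic triads of A minor (natural minor) are Am (i), Bdim (ii°), C (III), Dm (iv), Em (v), F (VI), G (VII) — G major is indeed VII.

A minor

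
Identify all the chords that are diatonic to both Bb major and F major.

Bb, Dm, F, Gm

Triads in Bb major: Bb (I), Cm (ii), Dm (iii), Eb (IV), F (V), Gm (vi), Adim (vii°).
Triads in F major: F (I), Gm (ii), Am (iii), Bb (IV), C (V), Dm (vi), Edim (vii°).
Shared triads with their functions: Bb (I in Bb major, IV in F major); Dm (iii in Bb major, vi in F major); F (V in Bb major, I in F major); Gm (vi in Bb major, ii in F major).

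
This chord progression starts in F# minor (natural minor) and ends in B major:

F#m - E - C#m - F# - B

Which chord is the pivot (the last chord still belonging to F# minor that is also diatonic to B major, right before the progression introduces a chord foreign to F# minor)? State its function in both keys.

Chords diatonic to F# minor: F#m, G#dim, A, Bm, C#m, D, E.
Reading the progression, the first chord not in that set is F#, so the modulation leaves F# minor there.
The chord immediately before F# is C#m, which is diatonic to both keys: v in F# minor and ii in B major.

C#m — v in F# minor, ii in B major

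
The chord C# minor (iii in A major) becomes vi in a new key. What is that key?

E major

The numeral vi denotes a minor triad on scale degree 6. With C# on degree 6, the tonic of the new key is E.
Degree 6 carries a minor triad in major keys, so the destination is E major.
Check: the diatonic triads of E major are E (I), F#m (ii), G#m (iii), A (IV), B (V), C#m (vi), D#dim (vii°) — C# minor is indeed vi.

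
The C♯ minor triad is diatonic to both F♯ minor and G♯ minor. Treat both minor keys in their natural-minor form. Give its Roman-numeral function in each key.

The scale of F♯ minor (natural minor) is F♯ G♯ A B C♯ D E; C♯ is degree 5, and the triad built there (C♯-E-G♯) is minor, so it is v.
The scale of G♯ minor (natural minor) is G♯ A♯ B C♯ D♯ E F♯; C♯ is degree 4, and the triad built there (C♯-E-G♯) is minor, so it is iv.

v in F♯ minor; iv in G♯ minor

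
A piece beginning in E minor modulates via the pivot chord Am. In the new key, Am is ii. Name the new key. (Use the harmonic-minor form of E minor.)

The numeral ii denotes a minor triad on scale degree 2. With A on degree 2, the tonic of the new key is G.
Degree 2 carries a minor triad in major keys, so the destination is G major.
Check: the diatonic triads of G major are G (I), Am (ii), Bm (iii), C (IV), D (V), Em (vi), F♯dim (vii°) — Am is indeed ii.

G major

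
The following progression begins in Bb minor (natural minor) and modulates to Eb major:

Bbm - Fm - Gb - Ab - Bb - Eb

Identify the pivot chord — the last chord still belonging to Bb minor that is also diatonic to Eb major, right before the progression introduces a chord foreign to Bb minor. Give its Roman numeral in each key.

Chords diatonic to Bb minor: Bbm, Cdim, Db, Ebm, Fm, Gb, Ab.
Reading the progression, the first chord not in that set is Bb, so the modulation leaves Bb minor there.
The chord immediately before Bb is Ab, which is diatonic to both keys: VII in Bb minor and IV in Eb major.

Ab — VII in Bb minor, IV in Eb major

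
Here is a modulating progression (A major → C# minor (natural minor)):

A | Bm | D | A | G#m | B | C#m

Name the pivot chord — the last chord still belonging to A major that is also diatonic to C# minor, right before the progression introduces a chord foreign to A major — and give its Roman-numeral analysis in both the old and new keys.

Chords diatonic to A major: A, Bm, C#m, D, E, F#m, G#dim.
Reading the progression, the first chord not in that set is G#m, so the modulation leaves A major there.
The chord immediately before G#m is A, which is diatonic to both keys: I in A major and VI in C# minor.

A — I in A major, VI in C# minor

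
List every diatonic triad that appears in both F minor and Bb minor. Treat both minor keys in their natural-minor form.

Triads in F minor (natural minor): Fm (i), Gdim (ii°), Ab (III), Bbm (iv), Cm (v), Db (VI), Eb (VII).
Triads in Bb minor (natural minor): Bbm (i), Cdim (ii°), Db (III), Ebm (iv), Fm (v), Gb (VI), Ab (VII).
Shared triads with their functions: Fm (i in F minor, v in Bb minor); Ab (III in F minor, VII in Bb minor); Bbm (iv in F minor, i in Bb minor); Db (VI in F minor, III in Bb minor).

Fm, Ab, Bbm, Db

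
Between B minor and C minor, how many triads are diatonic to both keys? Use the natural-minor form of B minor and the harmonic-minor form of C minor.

1

Diatonic triads of B minor (natural minor): B minor (i), C# diminished (ii°), D major (III), E minor (iv), F# minor (v), G major (VI), A major (VII).
Diatonic triads of C minor (harmonic minor): C minor (i), D diminished (ii°), Eb augmented (III+), F minor (iv), G major (V), Ab major (VI), B diminished (vii°).
Matching root and quality in both lists: G major.
That gives 1 common triad.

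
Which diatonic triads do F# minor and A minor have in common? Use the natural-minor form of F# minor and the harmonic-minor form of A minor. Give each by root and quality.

G#dim, E

Triads in F# minor (natural minor): F#m (i), G#dim (ii°), A (III), Bm (iv), C#m (v), D (VI), E (VII).
Triads in A minor (harmonic minor): Am (i), Bdim (ii°), Caug (III+), Dm (iv), E (V), F (VI), G#dim (vii°).
Shared triads with their functions: G#dim (ii° in F# minor, vii° in A minor); E (VII in F# minor, V in A minor).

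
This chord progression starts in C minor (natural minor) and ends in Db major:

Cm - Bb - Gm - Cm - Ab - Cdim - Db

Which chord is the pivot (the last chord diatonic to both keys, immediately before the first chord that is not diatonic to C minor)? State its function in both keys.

Chords diatonic to C minor: Cm, Ddim, Eb, Fm, Gm, Ab, Bb.
Reading the progression, the first chord not in that set is Cdim, so the modulation leaves C minor there.
The chord immediately before Cdim is Ab, which is diatonic to both keys: VI in C minor and V in Db major.

Ab — VI in C minor, V in Db major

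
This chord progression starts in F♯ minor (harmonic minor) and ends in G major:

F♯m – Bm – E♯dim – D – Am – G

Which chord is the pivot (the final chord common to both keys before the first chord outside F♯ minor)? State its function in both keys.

D — VI in F♯ minor, V in G major

Chords diatonic to F♯ minor: F♯m, G♯dim, Aaug, Bm, C♯, D, E♯dim.
Reading the progression, the first chord not in that set is Am, so the modulation leaves F♯ minor there.
The chord immediately before Am is D, which is diatonic to both keys: VI in F♯ minor and V in G major.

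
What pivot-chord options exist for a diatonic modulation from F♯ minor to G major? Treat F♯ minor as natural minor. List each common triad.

Triads in F♯ minor (natural minor): F♯m (i), G♯dim (ii°), A (III), Bm (iv), C♯m (v), D (VI), E (VII).
Triads in G major: G (I), Am (ii), Bm (iii), C (IV), D (V), Em (vi), F♯dim (vii°).
Shared triads with their functions: Bm (iv in F♯ minor, iii in G major); D (VI in F♯ minor, V in G major).

Bm, D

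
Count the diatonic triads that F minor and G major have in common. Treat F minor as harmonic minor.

Diatonic triads of F minor (harmonic minor): Fm (i), Gdim (ii°), Abaug (III+), Bbm (iv), C (V), Db (VI), Edim (vii°).
Diatonic triads of G major: G (I), Am (ii), Bm (iii), C (IV), D (V), Em (vi), F#dim (vii°).
Matching root and quality in both lists: C.
That gives 1 common triad.

1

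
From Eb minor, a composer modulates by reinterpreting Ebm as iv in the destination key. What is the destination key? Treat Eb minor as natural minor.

The numeral iv denotes a minor triad on scale degree 4. With Eb on degree 4, the tonic of the new key is Bb.
Degree 4 carries a minor triad in minor keys, so the destination is Bb minor.
Check: the diatonic triads of Bb minor (natural minor) are Bbm (i), Cdim (ii°), Db (III), Ebm (iv), Fm (v), Gb (VI), Ab (VII) — Ebm is indeed iv.

Bb minor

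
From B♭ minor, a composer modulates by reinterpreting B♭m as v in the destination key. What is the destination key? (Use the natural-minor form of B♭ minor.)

The numeral v denotes a minor triad on scale degree 5. With B♭ on degree 5, the tonic of the new key is E♭.
Degree 5 carries a minor triad in natural-minor keys, so the destination is E♭ minor.
Check: the diatonic triads of E♭ minor (natural minor) are E♭m (i), Fdim (ii°), G♭ (III), A♭m (iv), B♭m (v), C♭ (VI), D♭ (VII) — B♭m is indeed v.

E♭ minor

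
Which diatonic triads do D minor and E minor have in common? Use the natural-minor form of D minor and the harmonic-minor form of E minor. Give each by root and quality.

Triads in D minor (natural minor): D minor (i), E diminished (ii°), F major (III), G minor (iv), A minor (v), Bb major (VI), C major (VII).
Triads in E minor (harmonic minor): E minor (i), F# diminished (ii°), G augmented (III+), A minor (iv), B major (V), C major (VI), D# diminished (vii°).
Shared triads with their functions: A minor (v in D minor, iv in E minor); C major (VII in D minor, VI in E minor).

Am, C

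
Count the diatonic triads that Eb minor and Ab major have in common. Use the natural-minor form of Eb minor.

2

Diatonic triads of Eb minor (natural minor): Eb minor (i), F diminished (ii°), Gb major (III), Ab minor (iv), Bb minor (v), Cb major (VI), Db major (VII).
Diatonic triads of Ab major: Ab major (I), Bb minor (ii), C minor (iii), Db major (IV), Eb major (V), F minor (vi), G diminished (vii°).
Matching root and quality in both lists: Bb minor, Db major.
That gives 2 common triads.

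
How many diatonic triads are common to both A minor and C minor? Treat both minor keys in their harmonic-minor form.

1

Diatonic triads of A minor (harmonic minor): Am (i), Bdim (ii°), Caug (III+), Dm (iv), E (V), F (VI), G#dim (vii°).
Diatonic triads of C minor (harmonic minor): Cm (i), Ddim (ii°), Ebaug (III+), Fm (iv), G (V), Ab (VI), Bdim (vii°).
Matching root and quality in both lists: Bdim.
That gives 1 common triad.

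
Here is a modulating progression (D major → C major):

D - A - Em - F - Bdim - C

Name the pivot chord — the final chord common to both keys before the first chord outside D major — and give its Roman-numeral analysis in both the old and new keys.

Em — ii in D major, iii in C major

Chords diatonic to D major: D, Em, F♯m, G, A, Bm, C♯dim.
Reading the progression, the first chord not in that set is F, so the modulation leaves D major there.
The chord immediately before F is Em, which is diatonic to both keys: ii in D major and iii in C major.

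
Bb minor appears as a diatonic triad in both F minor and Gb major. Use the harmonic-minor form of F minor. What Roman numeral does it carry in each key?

iv in F minor; iii in Gb major

The scale of F minor (harmonic minor) is F G Ab Bb C Db E; Bb is degree 4, and the triad built there (Bb-Db-F) is minor, so it is iv.
The scale of Gb major is Gb Ab Bb Cb Db Eb F; Bb is degree 3, and the triad built there (Bb-Db-F) is minor, so it is iii.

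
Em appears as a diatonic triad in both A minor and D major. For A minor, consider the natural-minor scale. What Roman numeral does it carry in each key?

v in A minor; ii in D major

The scale of A minor (natural minor) is A B C D E F G; E is degree 5, and the triad built there (E-G-B) is minor, so it is v.
The scale of D major is D E F♯ G A B C♯; E is degree 2, and the triad built there (E-G-B) is minor, so it is ii.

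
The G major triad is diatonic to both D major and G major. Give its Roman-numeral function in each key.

IV in D major; I in G major

The scale of D major is D E F# G A B C#; G is degree 4, and the triad built there (G-B-D) is major, so it is IV.
The scale of G major is G A B C D E F#; G is degree 1, and the triad built there (G-B-D) is major, so it is I.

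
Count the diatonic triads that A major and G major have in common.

Diatonic triads of A major: A major (I), B minor (ii), C# minor (iii), D major (IV), E major (V), F# minor (vi), G# diminished (vii°).
Diatonic triads of G major: G major (I), A minor (ii), B minor (iii), C major (IV), D major (V), E minor (vi), F# diminished (vii°).
Matching root and quality in both lists: B minor, D major.
That gives 2 common triads.

2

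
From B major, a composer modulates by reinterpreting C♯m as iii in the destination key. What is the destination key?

A major

The numeral iii denotes a minor triad on scale degree 3. With C♯ on degree 3, the tonic of the new key is A.
Degree 3 carries a minor triad in major keys, so the destination is A major.
Check: the diatonic triads of A major are A (I), Bm (ii), C♯m (iii), D (IV), E (V), F♯m (vi), G♯dim (vii°) — C♯m is indeed iii.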